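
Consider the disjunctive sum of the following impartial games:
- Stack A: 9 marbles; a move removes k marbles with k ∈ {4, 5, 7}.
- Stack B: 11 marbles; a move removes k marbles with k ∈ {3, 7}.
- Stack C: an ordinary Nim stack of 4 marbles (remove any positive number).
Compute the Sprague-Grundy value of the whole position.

6

Build the Grundy sequence for stack A with g(k) = mex{g(k−s) : s ∈ {4, 5, 7}, s ≤ k}:
k:     0  1  2  3  4  5  6  7  8  9
g(k):  0  0  0  0  1  1  1  1  2  2
So g(9) = 2.
Build the Grundy sequence for stack B with g(k) = mex{g(k−s) : s ∈ {3, 7}, s ≤ k}:
g(0) = mex{} = 0
g(1) = mex{} = 0
g(2) = mex{} = 0
g(3) = mex{0} = 1
g(4) = mex{0} = 1
g(5) = mex{0} = 1
g(6) = mex{1} = 0
g(7) = mex{0,1} = 2
g(8) = mex{0,1} = 2
g(9) = mex{0} = 1
g(10) = mex{1,2} = 0
g(11) = mex{1,2} = 0
So g(11) = 0.
Stack C is a plain Nim stack of size 4, so its Grundy value is 4.
By the Sprague-Grundy theorem, the Grundy value of a sum of independent games is the XOR of the component values.
Combined value = 2 ⊕ 0 ⊕ 4 = 6.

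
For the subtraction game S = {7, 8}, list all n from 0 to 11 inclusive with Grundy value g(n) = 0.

Grundy values for subtraction set {7, 8}:
k:     0  1  2  3  4  5  6  7  8  9 10 11
g(k):  0  0  0  0  0  0  0  1  1  1  1  1
The P-positions (g = 0) in 0..11 are 0, 1, 2, 3, 4, 5, 6.

0, 1, 2, 3, 4, 5, 6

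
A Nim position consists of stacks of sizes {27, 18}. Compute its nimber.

Compute the nim-sum pairwise:
27 XOR 18 = 9

9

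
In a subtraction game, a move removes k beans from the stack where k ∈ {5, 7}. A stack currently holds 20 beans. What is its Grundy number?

Grundy values for subtraction set {5, 7}:
k:     0  1  2  3  4  5  6  7  8  9 10 11 12 13 14 15 16 17 18 19 20
g(k):  0  0  0  0  0  1  1  1  1  1  2  2  0  0  0  0  0  1  1  1  1
So g(20) = 1.

1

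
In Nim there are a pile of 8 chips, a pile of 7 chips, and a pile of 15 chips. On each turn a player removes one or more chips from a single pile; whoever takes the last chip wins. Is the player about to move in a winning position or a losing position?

Bitwise XOR of the heap sizes:
  1000  (8)
  0111  (7)
  1111  (15)
  ----
  0000  (0)
The nim-sum is 0, so this is a P-position: the player to move is in a losing position under optimal play.

Losing position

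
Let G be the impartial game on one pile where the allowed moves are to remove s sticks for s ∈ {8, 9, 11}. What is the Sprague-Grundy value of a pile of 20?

0

Build the Grundy sequence with g(k) = mex{g(k−s) : s ∈ {8, 9, 11}, s ≤ k}:
k:     0  1  2  3  4  5  6  7  8  9 10 11 12 13 14 15 16 17 18 19 20
g(k):  0  0  0  0  0  0  0  0  1  1  1  1  1  1  1  1  2  2  2  0  0
So g(20) = 0.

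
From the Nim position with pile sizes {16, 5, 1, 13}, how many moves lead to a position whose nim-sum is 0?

1

In binary:
  10000  (16)
  00101  (5)
  00001  (1)
  01101  (13)
  -----
  11001  (25)
The overall nim-sum is X = 25. A pile of size p has a winning move iff p XOR X < p (reduce it to p XOR X).
  16: 16 XOR 25 = 9 < 16 — winning move (to 9).
  5: 5 XOR 25 = 28 ≥ 5 — no move.
  1: 1 XOR 25 = 24 ≥ 1 — no move.
  13: 13 XOR 25 = 20 ≥ 13 — no move.
That gives 1 winning move.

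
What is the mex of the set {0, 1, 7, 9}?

The values 0, 1 are all present; 2 is the first non-negative integer missing from the set.

2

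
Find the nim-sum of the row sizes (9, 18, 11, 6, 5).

19

Nim-sum: 9 ^ 18 ^ 11 ^ 6 ^ 5 = 19.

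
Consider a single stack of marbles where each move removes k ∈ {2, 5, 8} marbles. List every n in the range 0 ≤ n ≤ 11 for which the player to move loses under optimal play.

Compute g(0), g(1), … for moves {2, 5, 8}:
g(0) = mex{} = 0
g(1) = mex{} = 0
g(2) = mex{0} = 1
g(3) = mex{0} = 1
g(4) = mex{1} = 0
g(5) = mex{0,1} = 2
g(6) = mex{0} = 1
g(7) = mex{1,2} = 0
g(8) = mex{0,1} = 2
g(9) = mex{0} = 1
g(10) = mex{1,2} = 0
g(11) = mex{1} = 0
The P-positions (g = 0) in 0..11 are 0, 1, 4, 7, 10, 11.

0, 1, 4, 7, 10, 11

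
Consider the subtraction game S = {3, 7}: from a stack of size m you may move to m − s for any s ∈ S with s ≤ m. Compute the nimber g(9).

Compute g(0), g(1), … for moves {3, 7}:
k:     0  1  2  3  4  5  6  7  8  9
g(k):  0  0  0  1  1  1  0  2  2  1
So g(9) = 1.

1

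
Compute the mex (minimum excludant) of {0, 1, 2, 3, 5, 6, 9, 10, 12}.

4

The values 0, 1, 2, 3 are all present; 4 is the first non-negative integer missing from the set.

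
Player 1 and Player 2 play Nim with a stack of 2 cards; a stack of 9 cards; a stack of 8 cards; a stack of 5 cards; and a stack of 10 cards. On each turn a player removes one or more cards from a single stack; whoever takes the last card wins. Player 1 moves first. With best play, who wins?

Player 1 wins

Compute the nim-sum pairwise:
2 ^ 9 = 11
11 ^ 8 = 3
3 ^ 5 = 6
6 ^ 10 = 12
The nim-sum is 12 ≠ 0, so this is an N-position: the player to move can win; Player 1 has a winning move.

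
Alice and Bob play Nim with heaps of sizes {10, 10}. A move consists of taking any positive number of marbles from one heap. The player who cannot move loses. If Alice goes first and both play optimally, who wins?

Bob wins

Compute the nim-sum pairwise:
10 ^ 10 = 0
The nim-sum is 0, so this is a P-position: the player to move is in a losing position under optimal play; Alice is about to move from it and so loses — Bob wins.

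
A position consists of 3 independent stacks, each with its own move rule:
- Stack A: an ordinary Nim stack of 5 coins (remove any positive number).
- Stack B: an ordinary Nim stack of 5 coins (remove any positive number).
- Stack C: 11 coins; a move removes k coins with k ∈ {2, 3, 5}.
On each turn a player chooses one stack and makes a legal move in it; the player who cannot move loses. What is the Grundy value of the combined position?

2

Stack A is a plain Nim stack of size 5, so its Grundy value is 5.
Stack B is a plain Nim stack of size 5, so its Grundy value is 5.
Grundy values for stack C (subtraction set {2, 3, 5}):
k:     0  1  2  3  4  5  6  7  8  9 10 11
g(k):  0  0  1  1  2  2  3  0  0  1  1  2
So g(11) = 2.
By the Sprague-Grundy theorem, the Grundy value of a sum of independent games is the XOR of the component values.
Combined value = 5 XOR 5 XOR 2 = 2.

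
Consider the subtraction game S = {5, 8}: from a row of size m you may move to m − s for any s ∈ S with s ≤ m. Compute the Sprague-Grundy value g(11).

2

Compute g(0), g(1), … for moves {5, 8}:
k:     0  1  2  3  4  5  6  7  8  9 10 11
g(k):  0  0  0  0  0  1  1  1  1  1  2  2
So g(11) = 2.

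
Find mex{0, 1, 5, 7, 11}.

The values 0, 1 are all present; 2 is the first non-negative integer missing from the set.

2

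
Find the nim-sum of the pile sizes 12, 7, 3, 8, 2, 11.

Nim-sum: 12 ⊕ 7 ⊕ 3 ⊕ 8 ⊕ 2 ⊕ 11 = 9.

9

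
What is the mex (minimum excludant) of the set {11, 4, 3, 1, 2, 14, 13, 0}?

The values 0, 1, 2, 3, 4 are all present; 5 is the first non-negative integer missing from the set.

5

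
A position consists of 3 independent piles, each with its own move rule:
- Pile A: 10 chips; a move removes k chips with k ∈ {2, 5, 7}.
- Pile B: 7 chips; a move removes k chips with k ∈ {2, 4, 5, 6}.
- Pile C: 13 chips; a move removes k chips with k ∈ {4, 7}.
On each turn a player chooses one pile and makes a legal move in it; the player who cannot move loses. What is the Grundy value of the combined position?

3

Grundy values for pile A (subtraction set {2, 5, 7}):
g(0) = mex{} = 0
g(1) = mex{} = 0
g(2) = mex{0} = 1
g(3) = mex{0} = 1
g(4) = mex{1} = 0
g(5) = mex{0,1} = 2
g(6) = mex{0} = 1
g(7) = mex{0,1,2} = 3
g(8) = mex{0,1} = 2
g(9) = mex{0,1,3} = 2
g(10) = mex{1,2} = 0
So g(10) = 0.
Build the Grundy sequence for pile B with g(k) = mex{g(k−s) : s ∈ {2, 4, 5, 6}, s ≤ k}:
g(0) = mex{} = 0
g(1) = mex{} = 0
g(2) = mex{0} = 1
g(3) = mex{0} = 1
g(4) = mex{0,1} = 2
g(5) = mex{0,1} = 2
g(6) = mex{0,1,2} = 3
g(7) = mex{0,1,2} = 3
So g(7) = 3.
Build the Grundy sequence for pile C with g(k) = mex{g(k−s) : s ∈ {4, 7}, s ≤ k}:
k:     0  1  2  3  4  5  6  7  8  9 10 11 12 13
g(k):  0  0  0  0  1  1  1  1  2  2  2  0  0  0
So g(13) = 0.
The value of a disjunctive sum is the nim-sum of the parts.
Combined value = 0 ⊕ 3 ⊕ 0 = 3.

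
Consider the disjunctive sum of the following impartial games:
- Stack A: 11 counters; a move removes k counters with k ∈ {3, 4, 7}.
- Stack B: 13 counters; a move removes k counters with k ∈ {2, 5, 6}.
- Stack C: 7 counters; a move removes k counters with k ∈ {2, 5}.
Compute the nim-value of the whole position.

1

Build the Grundy sequence for stack A with g(k) = mex{g(k−s) : s ∈ {3, 4, 7}, s ≤ k}:
g(0) = mex{} = 0
g(1) = mex{} = 0
g(2) = mex{} = 0
g(3) = mex{0} = 1
g(4) = mex{0} = 1
g(5) = mex{0} = 1
g(6) = mex{0,1} = 2
g(7) = mex{0,1} = 2
g(8) = mex{0,1} = 2
g(9) = mex{0,1,2} = 3
g(10) = mex{1,2} = 0
g(11) = mex{1,2} = 0
So g(11) = 0.
Grundy values for stack B (subtraction set {2, 5, 6}):
g(0) = mex{} = 0
g(1) = mex{} = 0
g(2) = mex{0} = 1
g(3) = mex{0} = 1
g(4) = mex{1} = 0
g(5) = mex{0,1} = 2
g(6) = mex{0} = 1
g(7) = mex{0,1,2} = 3
g(8) = mex{1} = 0
g(9) = mex{0,1,3} = 2
g(10) = mex{0,2} = 1
g(11) = mex{1,2} = 0
g(12) = mex{1,3} = 0
g(13) = mex{0,3} = 1
So g(13) = 1.
Grundy values for stack C (subtraction set {2, 5}):
k:     0  1  2  3  4  5  6  7
g(k):  0  0  1  1  0  2  1  0
So g(7) = 0.
By the Sprague-Grundy theorem, the Grundy value of a sum of independent games is the XOR of the component values.
Combined value = 0 ⊕ 1 ⊕ 0 = 1.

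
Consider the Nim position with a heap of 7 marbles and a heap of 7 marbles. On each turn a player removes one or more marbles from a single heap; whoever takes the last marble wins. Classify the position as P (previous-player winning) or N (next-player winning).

P-position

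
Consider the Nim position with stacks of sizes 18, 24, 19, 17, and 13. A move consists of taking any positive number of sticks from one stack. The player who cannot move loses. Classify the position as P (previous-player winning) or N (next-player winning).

N-position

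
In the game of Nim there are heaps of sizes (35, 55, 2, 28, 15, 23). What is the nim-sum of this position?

Bitwise XOR of the heap sizes:
  100011  (35)
  110111  (55)
  000010  (2)
  011100  (28)
  001111  (15)
  010111  (23)
  ------
  010010  (18)

18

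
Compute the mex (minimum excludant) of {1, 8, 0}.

The values 0, 1 are all present; 2 is the first non-negative integer missing from the set.

2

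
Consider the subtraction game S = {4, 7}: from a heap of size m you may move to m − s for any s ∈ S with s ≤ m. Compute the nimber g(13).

Grundy values for subtraction set {4, 7}:
k:     0  1  2  3  4  5  6  7  8  9 10 11 12 13
g(k):  0  0  0  0  1  1  1  1  2  2  2  0  0  0
So g(13) = 0.

0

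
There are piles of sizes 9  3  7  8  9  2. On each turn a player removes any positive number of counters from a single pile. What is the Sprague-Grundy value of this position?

14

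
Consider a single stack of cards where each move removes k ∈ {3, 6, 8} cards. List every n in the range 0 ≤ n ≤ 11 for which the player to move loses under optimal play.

0, 1, 2, 11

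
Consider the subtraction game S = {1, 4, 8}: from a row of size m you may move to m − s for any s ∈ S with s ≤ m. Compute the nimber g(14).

Grundy values for subtraction set {1, 4, 8}:
k:     0  1  2  3  4  5  6  7  8  9 10 11 12 13 14
g(k):  0  1  0  1  2  0  1  0  1  2  3  2  0  1  0
So g(14) = 0.

0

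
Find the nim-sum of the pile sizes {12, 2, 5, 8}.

3

Bitwise XOR of the heap sizes:
  1100  (12)
  0010  (2)
  0101  (5)
  1000  (8)
  ----
  0011  (3)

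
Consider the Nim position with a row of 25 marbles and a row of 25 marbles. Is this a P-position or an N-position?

P-position

Bitwise XOR of the heap sizes:
  11001  (25)
  11001  (25)
  -----
  00000  (0)
The nim-sum is 0, so this is a P-position: the player to move is in a losing position under optimal play.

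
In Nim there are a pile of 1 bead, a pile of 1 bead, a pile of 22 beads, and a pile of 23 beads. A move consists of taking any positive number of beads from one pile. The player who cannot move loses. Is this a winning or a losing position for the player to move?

Winning position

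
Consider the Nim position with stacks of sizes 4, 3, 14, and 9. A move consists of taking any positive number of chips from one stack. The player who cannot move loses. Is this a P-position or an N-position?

Compute the nim-sum pairwise:
4 ⊕ 3 = 7
7 ⊕ 14 = 9
9 ⊕ 9 = 0
The nim-sum is 0, so this is a P-position: the player to move is in a losing position under optimal play.

P-position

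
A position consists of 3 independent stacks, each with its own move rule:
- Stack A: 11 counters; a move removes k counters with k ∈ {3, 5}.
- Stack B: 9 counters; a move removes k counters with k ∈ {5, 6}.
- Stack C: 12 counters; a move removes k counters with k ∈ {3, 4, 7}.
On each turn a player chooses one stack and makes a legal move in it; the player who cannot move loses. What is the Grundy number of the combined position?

0

Build the Grundy sequence for stack A with g(k) = mex{g(k−s) : s ∈ {3, 5}, s ≤ k}:
g(0) = mex{} = 0
g(1) = mex{} = 0
g(2) = mex{} = 0
g(3) = mex{0} = 1
g(4) = mex{0} = 1
g(5) = mex{0} = 1
g(6) = mex{0,1} = 2
g(7) = mex{0,1} = 2
g(8) = mex{1} = 0
g(9) = mex{1,2} = 0
g(10) = mex{1,2} = 0
g(11) = mex{0,2} = 1
So g(11) = 1.
Grundy values for stack B (subtraction set {5, 6}):
g(0) = mex{} = 0
g(1) = mex{} = 0
g(2) = mex{} = 0
g(3) = mex{} = 0
g(4) = mex{} = 0
g(5) = mex{0} = 1
g(6) = mex{0} = 1
g(7) = mex{0} = 1
g(8) = mex{0} = 1
g(9) = mex{0} = 1
So g(9) = 1.
For stack C, compute g(0), g(1), … with moves {3, 4, 7}:
g(0) = mex{} = 0
g(1) = mex{} = 0
g(2) = mex{} = 0
g(3) = mex{0} = 1
g(4) = mex{0} = 1
g(5) = mex{0} = 1
g(6) = mex{0,1} = 2
g(7) = mex{0,1} = 2
g(8) = mex{0,1} = 2
g(9) = mex{0,1,2} = 3
g(10) = mex{1,2} = 0
g(11) = mex{1,2} = 0
g(12) = mex{1,2,3} = 0
So g(12) = 0.
By the Sprague-Grundy theorem, the Grundy value of a sum of independent games is the XOR of the component values.
Combined value = 1 XOR 1 XOR 0 = 0.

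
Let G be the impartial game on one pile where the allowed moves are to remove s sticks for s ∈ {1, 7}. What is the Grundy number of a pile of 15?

Compute g(0), g(1), … for moves {1, 7}:
k:     0  1  2  3  4  5  6  7  8  9 10 11 12 13 14 15
g(k):  0  1  0  1  0  1  0  1  0  1  0  1  0  1  0  1
So g(15) = 1.

1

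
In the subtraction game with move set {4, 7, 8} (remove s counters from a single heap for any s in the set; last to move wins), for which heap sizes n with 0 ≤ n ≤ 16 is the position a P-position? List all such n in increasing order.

Grundy values for subtraction set {4, 7, 8}:
k:     0  1  2  3  4  5  6  7  8  9 10 11 12 13 14 15 16
g(k):  0  0  0  0  1  1  1  1  2  2  2  2  0  0  0  0  1
The P-positions (g = 0) in 0..16 are 0, 1, 2, 3, 12, 13, 14, 15.

0, 1, 2, 3, 12, 13, 14, 15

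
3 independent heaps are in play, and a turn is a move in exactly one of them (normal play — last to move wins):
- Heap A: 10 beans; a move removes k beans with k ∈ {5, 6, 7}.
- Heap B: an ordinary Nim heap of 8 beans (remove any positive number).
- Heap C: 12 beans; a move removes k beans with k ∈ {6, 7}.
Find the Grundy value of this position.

For heap A, compute g(0), g(1), … with moves {5, 6, 7}:
g(0) = mex{} = 0
g(1) = mex{} = 0
g(2) = mex{} = 0
g(3) = mex{} = 0
g(4) = mex{} = 0
g(5) = mex{0} = 1
g(6) = mex{0} = 1
g(7) = mex{0} = 1
g(8) = mex{0} = 1
g(9) = mex{0} = 1
g(10) = mex{0,1} = 2
So g(10) = 2.
Heap B is a plain Nim heap of size 8, so its Grundy value is 8.
Build the Grundy sequence for heap C with g(k) = mex{g(k−s) : s ∈ {6, 7}, s ≤ k}:
k:     0  1  2  3  4  5  6  7  8  9 10 11 12
g(k):  0  0  0  0  0  0  1  1  1  1  1  1  2
So g(12) = 2.
By the Sprague-Grundy theorem, the Grundy value of a sum of independent games is the XOR of the component values.
Combined value = 2 XOR 8 XOR 2 = 8.

8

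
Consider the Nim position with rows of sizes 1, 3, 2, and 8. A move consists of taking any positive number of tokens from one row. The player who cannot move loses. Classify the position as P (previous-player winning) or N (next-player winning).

N-position

Nim-sum: 1 ^ 3 ^ 2 ^ 8 = 8.
The nim-sum is 8 ≠ 0, so this is an N-position: the player to move can win.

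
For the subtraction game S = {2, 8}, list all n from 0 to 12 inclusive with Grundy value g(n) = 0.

0, 1, 4, 5, 10, 11

Build the Grundy sequence with g(k) = mex{g(k−s) : s ∈ {2, 8}, s ≤ k}:
k:     0  1  2  3  4  5  6  7  8  9 10 11 12
g(k):  0  0  1  1  0  0  1  1  2  2  0  0  1
The P-positions (g = 0) in 0..12 are 0, 1, 4, 5, 10, 11.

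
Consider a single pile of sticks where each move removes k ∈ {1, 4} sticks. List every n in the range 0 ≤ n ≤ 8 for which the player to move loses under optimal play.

0, 2, 5, 7

Grundy values for subtraction set {1, 4}:
k:     0  1  2  3  4  5  6  7  8
g(k):  0  1  0  1  2  0  1  0  1
The P-positions (g = 0) in 0..8 are 0, 2, 5, 7.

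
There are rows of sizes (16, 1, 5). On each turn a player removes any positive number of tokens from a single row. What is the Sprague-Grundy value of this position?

Compute the nim-sum pairwise:
16 XOR 1 = 17
17 XOR 5 = 20

20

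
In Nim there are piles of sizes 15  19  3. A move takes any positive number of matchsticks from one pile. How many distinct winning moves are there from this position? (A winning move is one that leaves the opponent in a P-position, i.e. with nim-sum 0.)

Nim-sum: 15 XOR 19 XOR 3 = 31.
The overall nim-sum is X = 31. A pile of size p has a winning move iff p XOR X < p (reduce it to p XOR X).
  15: 15 XOR 31 = 16 ≥ 15 — no move.
  19: 19 XOR 31 = 12 < 19 — winning move (to 12).
  3: 3 XOR 31 = 28 ≥ 3 — no move.
That gives 1 winning move.

1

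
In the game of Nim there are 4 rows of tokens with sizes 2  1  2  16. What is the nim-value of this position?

Write each in binary and XOR column by column:
  00010  (2)
  00001  (1)
  00010  (2)
  10000  (16)
  -----
  10001  (17)

17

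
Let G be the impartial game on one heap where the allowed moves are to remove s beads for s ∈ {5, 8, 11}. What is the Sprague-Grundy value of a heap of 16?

0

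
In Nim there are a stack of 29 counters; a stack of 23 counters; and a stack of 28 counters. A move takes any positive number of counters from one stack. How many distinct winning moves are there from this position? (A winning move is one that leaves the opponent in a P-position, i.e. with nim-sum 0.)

Nim-sum: 29 XOR 23 XOR 28 = 22.
The overall nim-sum is X = 22. A stack of size p has a winning move iff p XOR X < p (reduce it to p XOR X).
  29: 29 XOR 22 = 11 < 29 — winning move (to 11).
  23: 23 XOR 22 = 1 < 23 — winning move (to 1).
  28: 28 XOR 22 = 10 < 28 — winning move (to 10).
That gives 3 winning moves.

3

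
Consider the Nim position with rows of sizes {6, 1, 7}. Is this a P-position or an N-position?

P-position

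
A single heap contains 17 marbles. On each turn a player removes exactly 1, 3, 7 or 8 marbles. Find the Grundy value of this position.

Compute g(0), g(1), … for moves {1, 3, 7, 8}:
k:     0  1  2  3  4  5  6  7  8  9 10 11 12 13 14 15 16 17
g(k):  0  1  0  1  0  1  0  1  2  3  2  3  2  3  2  0  1  0
So g(17) = 0.

0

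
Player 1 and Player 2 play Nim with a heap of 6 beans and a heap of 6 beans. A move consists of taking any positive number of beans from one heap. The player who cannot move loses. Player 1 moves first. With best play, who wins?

In binary:
  110  (6)
  110  (6)
  ---
  000  (0)
The nim-sum is 0, so this is a P-position: the player to move is in a losing position under optimal play; Player 1 is about to move from it and so loses — Player 2 wins.

Player 2 wins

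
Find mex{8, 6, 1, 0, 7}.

The values 0, 1 are all present; 2 is the first non-negative integer missing from the set.

2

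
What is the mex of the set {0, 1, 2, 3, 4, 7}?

5

The values 0, 1, 2, 3, 4 are all present; 5 is the first non-negative integer missing from the set.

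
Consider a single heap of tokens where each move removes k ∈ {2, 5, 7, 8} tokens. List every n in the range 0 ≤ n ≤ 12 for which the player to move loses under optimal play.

0, 1, 4, 10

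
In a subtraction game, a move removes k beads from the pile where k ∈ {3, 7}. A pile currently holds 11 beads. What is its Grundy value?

0

Grundy values for subtraction set {3, 7}:
g(0) = mex{} = 0
g(1) = mex{} = 0
g(2) = mex{} = 0
g(3) = mex{0} = 1
g(4) = mex{0} = 1
g(5) = mex{0} = 1
g(6) = mex{1} = 0
g(7) = mex{0,1} = 2
g(8) = mex{0,1} = 2
g(9) = mex{0} = 1
g(10) = mex{1,2} = 0
g(11) = mex{1,2} = 0
So g(11) = 0.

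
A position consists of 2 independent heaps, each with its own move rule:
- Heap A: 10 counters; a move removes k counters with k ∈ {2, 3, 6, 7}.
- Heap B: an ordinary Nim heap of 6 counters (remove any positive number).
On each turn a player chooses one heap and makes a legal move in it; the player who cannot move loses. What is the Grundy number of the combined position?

Build the Grundy sequence for heap A with g(k) = mex{g(k−s) : s ∈ {2, 3, 6, 7}, s ≤ k}:
g(0) = mex{} = 0
g(1) = mex{} = 0
g(2) = mex{0} = 1
g(3) = mex{0} = 1
g(4) = mex{0,1} = 2
g(5) = mex{1} = 0
g(6) = mex{0,1,2} = 3
g(7) = mex{0,2} = 1
g(8) = mex{0,1,3} = 2
g(9) = mex{1,3} = 0
g(10) = mex{1,2} = 0
So g(10) = 0.
Heap B is a plain Nim heap of size 6, so its Grundy value is 6.
By the Sprague-Grundy theorem, the Grundy value of a sum of independent games is the XOR of the component values.
Combined value = 0 ⊕ 6 = 6.

6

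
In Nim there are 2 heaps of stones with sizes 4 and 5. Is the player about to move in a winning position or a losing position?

Winning position

In binary:
  100  (4)
  101  (5)
  ---
  001  (1)
The nim-sum is 1 ≠ 0, so this is an N-position: the player to move can win.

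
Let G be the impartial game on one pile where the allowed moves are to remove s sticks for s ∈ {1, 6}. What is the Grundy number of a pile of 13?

Compute g(0), g(1), … for moves {1, 6}:
k:     0  1  2  3  4  5  6  7  8  9 10 11 12 13
g(k):  0  1  0  1  0  1  2  0  1  0  1  0  1  2
So g(13) = 2.

2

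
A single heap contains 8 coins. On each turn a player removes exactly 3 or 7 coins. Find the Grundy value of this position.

2

Build the Grundy sequence with g(k) = mex{g(k−s) : s ∈ {3, 7}, s ≤ k}:
g(0) = mex{} = 0
g(1) = mex{} = 0
g(2) = mex{} = 0
g(3) = mex{0} = 1
g(4) = mex{0} = 1
g(5) = mex{0} = 1
g(6) = mex{1} = 0
g(7) = mex{0,1} = 2
g(8) = mex{0,1} = 2
So g(8) = 2.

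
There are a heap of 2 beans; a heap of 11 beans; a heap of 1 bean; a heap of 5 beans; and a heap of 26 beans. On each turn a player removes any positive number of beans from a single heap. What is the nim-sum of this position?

Compute the nim-sum pairwise:
2 ^ 11 = 9
9 ^ 1 = 8
8 ^ 5 = 13
13 ^ 26 = 23

23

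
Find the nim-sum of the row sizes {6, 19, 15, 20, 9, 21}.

18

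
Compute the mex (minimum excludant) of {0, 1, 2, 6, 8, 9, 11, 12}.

3

The values 0, 1, 2 are all present; 3 is the first non-negative integer missing from the set.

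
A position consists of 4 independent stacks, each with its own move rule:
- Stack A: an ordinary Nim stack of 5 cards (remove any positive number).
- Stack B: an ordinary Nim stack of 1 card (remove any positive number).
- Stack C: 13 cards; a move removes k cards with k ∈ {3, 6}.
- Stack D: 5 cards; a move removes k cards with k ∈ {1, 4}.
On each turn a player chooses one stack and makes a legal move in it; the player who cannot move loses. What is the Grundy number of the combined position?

5

Stack A is a plain Nim stack of size 5, so its Grundy value is 5.
Stack B is a plain Nim stack of size 1, so its Grundy value is 1.
For stack C, compute g(0), g(1), … with moves {3, 6}:
g(0) = mex{} = 0
g(1) = mex{} = 0
g(2) = mex{} = 0
g(3) = mex{0} = 1
g(4) = mex{0} = 1
g(5) = mex{0} = 1
g(6) = mex{0,1} = 2
g(7) = mex{0,1} = 2
g(8) = mex{0,1} = 2
g(9) = mex{1,2} = 0
g(10) = mex{1,2} = 0
g(11) = mex{1,2} = 0
g(12) = mex{0,2} = 1
g(13) = mex{0,2} = 1
So g(13) = 1.
Grundy values for stack D (subtraction set {1, 4}):
g(0) = mex{} = 0
g(1) = mex{0} = 1
g(2) = mex{1} = 0
g(3) = mex{0} = 1
g(4) = mex{0,1} = 2
g(5) = mex{1,2} = 0
So g(5) = 0.
By the Sprague-Grundy theorem, the Grundy value of a sum of independent games is the XOR of the component values.
Combined value = 5 XOR 1 XOR 1 XOR 0 = 5.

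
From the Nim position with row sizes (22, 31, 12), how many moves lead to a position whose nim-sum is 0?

3

Write each in binary and XOR column by column:
  10110  (22)
  11111  (31)
  01100  (12)
  -----
  00101  (5)
The overall nim-sum is X = 5. A row of size p has a winning move iff p XOR X < p (reduce it to p XOR X).
  22: 22 XOR 5 = 19 < 22 — winning move (to 19).
  31: 31 XOR 5 = 26 < 31 — winning move (to 26).
  12: 12 XOR 5 = 9 < 12 — winning move (to 9).
That gives 3 winning moves.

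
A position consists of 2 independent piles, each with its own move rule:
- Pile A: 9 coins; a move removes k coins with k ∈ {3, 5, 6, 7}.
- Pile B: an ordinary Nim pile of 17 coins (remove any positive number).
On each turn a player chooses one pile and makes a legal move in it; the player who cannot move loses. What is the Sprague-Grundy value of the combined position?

18

Build the Grundy sequence for pile A with g(k) = mex{g(k−s) : s ∈ {3, 5, 6, 7}, s ≤ k}:
k:     0  1  2  3  4  5  6  7  8  9
g(k):  0  0  0  1  1  1  2  2  2  3
So g(9) = 3.
Pile B is a plain Nim pile of size 17, so its Grundy value is 17.
The value of a disjunctive sum is the nim-sum of the parts.
Combined value = 3 XOR 17 = 18.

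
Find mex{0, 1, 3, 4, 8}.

The values 0, 1 are all present; 2 is the first non-negative integer missing from the set.

2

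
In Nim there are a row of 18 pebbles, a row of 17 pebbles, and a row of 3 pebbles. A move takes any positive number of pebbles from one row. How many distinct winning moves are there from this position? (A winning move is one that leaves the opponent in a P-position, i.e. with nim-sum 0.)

Nim-sum: 18 ⊕ 17 ⊕ 3 = 0.
The nim-sum is already 0, so every move leaves a nonzero nim-sum — there are no winning moves.

0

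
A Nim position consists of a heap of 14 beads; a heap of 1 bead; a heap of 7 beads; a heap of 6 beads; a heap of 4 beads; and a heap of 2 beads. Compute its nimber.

Compute the nim-sum pairwise:
14 XOR 1 = 15
15 XOR 7 = 8
8 XOR 6 = 14
14 XOR 4 = 10
10 XOR 2 = 8

8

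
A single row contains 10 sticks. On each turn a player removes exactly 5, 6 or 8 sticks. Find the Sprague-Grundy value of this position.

2

Grundy values for subtraction set {5, 6, 8}:
g(0) = mex{} = 0
g(1) = mex{} = 0
g(2) = mex{} = 0
g(3) = mex{} = 0
g(4) = mex{} = 0
g(5) = mex{0} = 1
g(6) = mex{0} = 1
g(7) = mex{0} = 1
g(8) = mex{0} = 1
g(9) = mex{0} = 1
g(10) = mex{0,1} = 2
So g(10) = 2.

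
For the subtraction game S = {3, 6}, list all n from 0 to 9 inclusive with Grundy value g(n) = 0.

0, 1, 2, 9

Compute g(0), g(1), … for moves {3, 6}:
g(0) = mex{} = 0
g(1) = mex{} = 0
g(2) = mex{} = 0
g(3) = mex{0} = 1
g(4) = mex{0} = 1
g(5) = mex{0} = 1
g(6) = mex{0,1} = 2
g(7) = mex{0,1} = 2
g(8) = mex{0,1} = 2
g(9) = mex{1,2} = 0
The P-positions (g = 0) in 0..9 are 0, 1, 2, 9.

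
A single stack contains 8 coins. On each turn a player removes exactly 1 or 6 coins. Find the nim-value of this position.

Compute g(0), g(1), … for moves {1, 6}:
g(0) = mex{} = 0
g(1) = mex{0} = 1
g(2) = mex{1} = 0
g(3) = mex{0} = 1
g(4) = mex{1} = 0
g(5) = mex{0} = 1
g(6) = mex{0,1} = 2
g(7) = mex{1,2} = 0
g(8) = mex{0} = 1
So g(8) = 1.

1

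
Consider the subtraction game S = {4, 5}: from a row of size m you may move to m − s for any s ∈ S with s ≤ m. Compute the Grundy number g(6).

Build the Grundy sequence with g(k) = mex{g(k−s) : s ∈ {4, 5}, s ≤ k}:
g(0) = mex{} = 0
g(1) = mex{} = 0
g(2) = mex{} = 0
g(3) = mex{} = 0
g(4) = mex{0} = 1
g(5) = mex{0} = 1
g(6) = mex{0} = 1
So g(6) = 1.

1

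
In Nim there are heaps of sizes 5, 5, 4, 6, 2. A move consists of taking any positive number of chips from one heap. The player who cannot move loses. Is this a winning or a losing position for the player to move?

Losing position

Compute the nim-sum pairwise:
5 ⊕ 5 = 0
0 ⊕ 4 = 4
4 ⊕ 6 = 2
2 ⊕ 2 = 0
The nim-sum is 0, so this is a P-position: the player to move is in a losing position under optimal play.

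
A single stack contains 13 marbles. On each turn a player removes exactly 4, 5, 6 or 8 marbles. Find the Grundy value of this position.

Grundy values for subtraction set {4, 5, 6, 8}:
k:     0  1  2  3  4  5  6  7  8  9 10 11 12 13
g(k):  0  0  0  0  1  1  1  1  2  2  2  2  0  0
So g(13) = 0.

0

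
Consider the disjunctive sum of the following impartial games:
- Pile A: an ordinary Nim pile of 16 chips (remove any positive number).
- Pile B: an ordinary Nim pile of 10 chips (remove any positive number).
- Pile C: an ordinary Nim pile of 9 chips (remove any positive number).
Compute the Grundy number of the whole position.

19

Pile A is a plain Nim pile of size 16, so its Grundy value is 16.
Pile B is a plain Nim pile of size 10, so its Grundy value is 10.
Pile C is a plain Nim pile of size 9, so its Grundy value is 9.
By the Sprague-Grundy theorem, the Grundy value of a sum of independent games is the XOR of the component values.
Combined value = 16 XOR 10 XOR 9 = 19.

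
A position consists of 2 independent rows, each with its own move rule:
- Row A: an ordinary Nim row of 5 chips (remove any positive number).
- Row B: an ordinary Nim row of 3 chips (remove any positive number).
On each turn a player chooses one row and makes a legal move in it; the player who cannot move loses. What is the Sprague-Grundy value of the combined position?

Row A is a plain Nim row of size 5, so its Grundy value is 5.
Row B is a plain Nim row of size 3, so its Grundy value is 3.
By the Sprague-Grundy theorem, the Grundy value of a sum of independent games is the XOR of the component values.
Combined value = 5 ⊕ 3 = 6.

6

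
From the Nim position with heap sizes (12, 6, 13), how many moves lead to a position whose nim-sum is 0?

3

Nim-sum: 12 ⊕ 6 ⊕ 13 = 7.
The overall nim-sum is X = 7. A heap of size p has a winning move iff p XOR X < p (reduce it to p XOR X).
  12: 12 XOR 7 = 11 < 12 — winning move (to 11).
  6: 6 XOR 7 = 1 < 6 — winning move (to 1).
  13: 13 XOR 7 = 10 < 13 — winning move (to 10).
That gives 3 winning moves.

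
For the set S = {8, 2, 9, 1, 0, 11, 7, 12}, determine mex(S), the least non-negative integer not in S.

The values 0, 1, 2 are all present; 3 is the first non-negative integer missing from the set.

3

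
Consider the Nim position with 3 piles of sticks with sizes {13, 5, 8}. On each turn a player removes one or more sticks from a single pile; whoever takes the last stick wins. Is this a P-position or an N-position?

Nim-sum: 13 XOR 5 XOR 8 = 0.
The nim-sum is 0, so this is a P-position: the player to move is in a losing position under optimal play.

P-position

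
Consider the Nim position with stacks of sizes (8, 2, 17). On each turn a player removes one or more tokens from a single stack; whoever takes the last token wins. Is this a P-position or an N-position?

N-position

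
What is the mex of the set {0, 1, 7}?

The values 0, 1 are all present; 2 is the first non-negative integer missing from the set.

2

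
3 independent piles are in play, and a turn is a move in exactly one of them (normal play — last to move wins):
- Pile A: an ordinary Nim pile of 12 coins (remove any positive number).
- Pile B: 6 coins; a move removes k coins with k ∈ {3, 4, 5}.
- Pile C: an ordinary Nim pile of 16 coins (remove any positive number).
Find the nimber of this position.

30

Pile A is a plain Nim pile of size 12, so its Grundy value is 12.
Grundy values for pile B (subtraction set {3, 4, 5}):
k:     0  1  2  3  4  5  6
g(k):  0  0  0  1  1  1  2
So g(6) = 2.
Pile C is a plain Nim pile of size 16, so its Grundy value is 16.
By the Sprague-Grundy theorem, the Grundy value of a sum of independent games is the XOR of the component values.
Combined value = 12 ⊕ 2 ⊕ 16 = 30.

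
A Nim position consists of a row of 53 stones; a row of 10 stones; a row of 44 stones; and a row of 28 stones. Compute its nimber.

15

Nim-sum: 53 ⊕ 10 ⊕ 44 ⊕ 28 = 15.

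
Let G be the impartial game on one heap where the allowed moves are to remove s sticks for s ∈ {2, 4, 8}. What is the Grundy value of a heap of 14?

1

Compute g(0), g(1), … for moves {2, 4, 8}:
g(0) = mex{} = 0
g(1) = mex{} = 0
g(2) = mex{0} = 1
g(3) = mex{0} = 1
g(4) = mex{0,1} = 2
g(5) = mex{0,1} = 2
g(6) = mex{1,2} = 0
g(7) = mex{1,2} = 0
g(8) = mex{0,2} = 1
g(9) = mex{0,2} = 1
g(10) = mex{0,1} = 2
g(11) = mex{0,1} = 2
g(12) = mex{1,2} = 0
g(13) = mex{1,2} = 0
g(14) = mex{0,2} = 1
So g(14) = 1.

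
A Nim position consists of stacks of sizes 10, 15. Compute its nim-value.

5

Nim-sum: 10 ⊕ 15 = 5.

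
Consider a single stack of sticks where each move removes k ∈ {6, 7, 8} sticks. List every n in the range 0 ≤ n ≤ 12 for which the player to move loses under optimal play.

0, 1, 2, 3, 4, 5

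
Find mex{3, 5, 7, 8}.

0

0 is not in the set, so the mex is 0.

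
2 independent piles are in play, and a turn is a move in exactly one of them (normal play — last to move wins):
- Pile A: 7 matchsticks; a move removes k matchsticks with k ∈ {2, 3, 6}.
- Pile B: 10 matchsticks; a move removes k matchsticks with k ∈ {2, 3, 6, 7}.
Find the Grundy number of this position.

1

For pile A, compute g(0), g(1), … with moves {2, 3, 6}:
k:     0  1  2  3  4  5  6  7
g(k):  0  0  1  1  2  0  3  1
So g(7) = 1.
Grundy values for pile B (subtraction set {2, 3, 6, 7}):
k:     0  1  2  3  4  5  6  7  8  9 10
g(k):  0  0  1  1  2  0  3  1  2  0  0
So g(10) = 0.
The value of a disjunctive sum is the nim-sum of the parts.
Combined value = 1 XOR 0 = 1.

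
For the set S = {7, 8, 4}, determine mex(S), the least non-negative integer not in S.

0 is not in the set, so the mex is 0.

0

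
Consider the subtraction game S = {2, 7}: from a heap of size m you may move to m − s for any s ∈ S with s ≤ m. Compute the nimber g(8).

Grundy values for subtraction set {2, 7}:
g(0) = mex{} = 0
g(1) = mex{} = 0
g(2) = mex{0} = 1
g(3) = mex{0} = 1
g(4) = mex{1} = 0
g(5) = mex{1} = 0
g(6) = mex{0} = 1
g(7) = mex{0} = 1
g(8) = mex{0,1} = 2
So g(8) = 2.

2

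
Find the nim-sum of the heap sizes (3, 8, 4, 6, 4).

13

Compute the nim-sum pairwise:
3 XOR 8 = 11
11 XOR 4 = 15
15 XOR 6 = 9
9 XOR 4 = 13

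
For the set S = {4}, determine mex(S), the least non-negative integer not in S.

0

0 is not in the set, so the mex is 0.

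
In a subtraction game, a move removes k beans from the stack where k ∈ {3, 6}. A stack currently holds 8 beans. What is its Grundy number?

2

Compute g(0), g(1), … for moves {3, 6}:
g(0) = mex{} = 0
g(1) = mex{} = 0
g(2) = mex{} = 0
g(3) = mex{0} = 1
g(4) = mex{0} = 1
g(5) = mex{0} = 1
g(6) = mex{0,1} = 2
g(7) = mex{0,1} = 2
g(8) = mex{0,1} = 2
So g(8) = 2.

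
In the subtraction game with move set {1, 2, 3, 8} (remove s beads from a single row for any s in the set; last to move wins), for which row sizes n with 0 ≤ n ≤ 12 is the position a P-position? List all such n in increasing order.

0, 4, 9

Build the Grundy sequence with g(k) = mex{g(k−s) : s ∈ {1, 2, 3, 8}, s ≤ k}:
k:     0  1  2  3  4  5  6  7  8  9 10 11 12
g(k):  0  1  2  3  0  1  2  3  4  0  1  2  3
The P-positions (g = 0) in 0..12 are 0, 4, 9.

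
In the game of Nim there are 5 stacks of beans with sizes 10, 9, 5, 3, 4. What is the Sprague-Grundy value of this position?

1

Compute the nim-sum pairwise:
10 ⊕ 9 = 3
3 ⊕ 5 = 6
6 ⊕ 3 = 5
5 ⊕ 4 = 1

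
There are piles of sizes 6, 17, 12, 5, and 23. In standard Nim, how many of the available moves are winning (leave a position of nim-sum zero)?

1

Bitwise XOR of the heap sizes:
  00110  (6)
  10001  (17)
  01100  (12)
  00101  (5)
  10111  (23)
  -----
  01001  (9)
The overall nim-sum is X = 9. A pile of size p has a winning move iff p XOR X < p (reduce it to p XOR X).
  6: 6 XOR 9 = 15 ≥ 6 — no move.
  17: 17 XOR 9 = 24 ≥ 17 — no move.
  12: 12 XOR 9 = 5 < 12 — winning move (to 5).
  5: 5 XOR 9 = 12 ≥ 5 — no move.
  23: 23 XOR 9 = 30 ≥ 23 — no move.
That gives 1 winning move.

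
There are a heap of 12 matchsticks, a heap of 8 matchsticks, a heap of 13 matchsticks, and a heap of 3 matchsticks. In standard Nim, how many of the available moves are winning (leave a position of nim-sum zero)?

3

Compute the nim-sum pairwise:
12 ⊕ 8 = 4
4 ⊕ 13 = 9
9 ⊕ 3 = 10
The overall nim-sum is X = 10. A heap of size p has a winning move iff p XOR X < p (reduce it to p XOR X).
  12: 12 XOR 10 = 6 < 12 — winning move (to 6).
  8: 8 XOR 10 = 2 < 8 — winning move (to 2).
  13: 13 XOR 10 = 7 < 13 — winning move (to 7).
  3: 3 XOR 10 = 9 ≥ 3 — no move.
That gives 3 winning moves.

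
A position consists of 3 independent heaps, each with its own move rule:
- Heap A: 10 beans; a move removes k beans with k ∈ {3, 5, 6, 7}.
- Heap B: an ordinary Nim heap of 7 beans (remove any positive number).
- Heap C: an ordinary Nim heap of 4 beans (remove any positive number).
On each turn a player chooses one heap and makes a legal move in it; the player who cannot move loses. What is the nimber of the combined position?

For heap A, compute g(0), g(1), … with moves {3, 5, 6, 7}:
g(0) = mex{} = 0
g(1) = mex{} = 0
g(2) = mex{} = 0
g(3) = mex{0} = 1
g(4) = mex{0} = 1
g(5) = mex{0} = 1
g(6) = mex{0,1} = 2
g(7) = mex{0,1} = 2
g(8) = mex{0,1} = 2
g(9) = mex{0,1,2} = 3
g(10) = mex{1,2} = 0
So g(10) = 0.
Heap B is a plain Nim heap of size 7, so its Grundy value is 7.
Heap C is a plain Nim heap of size 4, so its Grundy value is 4.
The value of a disjunctive sum is the nim-sum of the parts.
Combined value = 0 XOR 7 XOR 4 = 3.

3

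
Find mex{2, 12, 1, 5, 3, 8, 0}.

The values 0, 1, 2, 3 are all present; 4 is the first non-negative integer missing from the set.

4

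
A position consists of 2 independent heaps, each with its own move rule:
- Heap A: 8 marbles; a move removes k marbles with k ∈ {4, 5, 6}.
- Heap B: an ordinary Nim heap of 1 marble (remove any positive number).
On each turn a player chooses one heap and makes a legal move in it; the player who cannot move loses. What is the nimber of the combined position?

3

Grundy values for heap A (subtraction set {4, 5, 6}):
k:     0  1  2  3  4  5  6  7  8
g(k):  0  0  0  0  1  1  1  1  2
So g(8) = 2.
Heap B is a plain Nim heap of size 1, so its Grundy value is 1.
The value of a disjunctive sum is the nim-sum of the parts.
Combined value = 2 ⊕ 1 = 3.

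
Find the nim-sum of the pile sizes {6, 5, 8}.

11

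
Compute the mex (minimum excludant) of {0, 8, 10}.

1

0 is in the set but 1 is not, so the mex is 1.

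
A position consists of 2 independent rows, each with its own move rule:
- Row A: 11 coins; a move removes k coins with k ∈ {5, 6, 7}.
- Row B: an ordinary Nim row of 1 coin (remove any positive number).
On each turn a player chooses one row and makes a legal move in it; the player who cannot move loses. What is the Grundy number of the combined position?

Grundy values for row A (subtraction set {5, 6, 7}):
g(0) = mex{} = 0
g(1) = mex{} = 0
g(2) = mex{} = 0
g(3) = mex{} = 0
g(4) = mex{} = 0
g(5) = mex{0} = 1
g(6) = mex{0} = 1
g(7) = mex{0} = 1
g(8) = mex{0} = 1
g(9) = mex{0} = 1
g(10) = mex{0,1} = 2
g(11) = mex{0,1} = 2
So g(11) = 2.
Row B is a plain Nim row of size 1, so its Grundy value is 1.
The value of a disjunctive sum is the nim-sum of the parts.
Combined value = 2 XOR 1 = 3.

3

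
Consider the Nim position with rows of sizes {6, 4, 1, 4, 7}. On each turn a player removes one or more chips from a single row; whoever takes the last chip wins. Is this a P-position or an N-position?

P-position

Bitwise XOR of the heap sizes:
  110  (6)
  100  (4)
  001  (1)
  100  (4)
  111  (7)
  ---
  000  (0)
The nim-sum is 0, so this is a P-position: the player to move is in a losing position under optimal play.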